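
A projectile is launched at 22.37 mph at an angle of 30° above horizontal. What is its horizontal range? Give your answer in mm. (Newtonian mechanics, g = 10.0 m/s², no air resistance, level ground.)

v₀ = 22.37 mph × 0.44704 = 10.0003 m/s
R = v₀² × sin(2θ) / g = 10.0003² × sin(2 × 30°) / 10.0 = 100.006 × 0.866025 / 10.0 = 8.66077 m
R = 8.66077 m / 0.001 = 8661 mm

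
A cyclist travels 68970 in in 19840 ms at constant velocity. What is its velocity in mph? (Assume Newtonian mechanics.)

d = 68970 in × 0.0254 = 1751.84 m
t = 19840 ms × 0.001 = 19.84 s
v = d / t = 1751.84 / 19.84 = 88.2984 m/s
v = 88.2984 m/s / 0.44704 = 197.5 mph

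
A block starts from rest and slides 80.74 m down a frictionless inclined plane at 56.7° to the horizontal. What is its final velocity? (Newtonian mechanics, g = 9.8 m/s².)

a = g sin(θ) = 9.8 × sin(56.7°) = 8.1909 m/s²
v = √(2ad) = √(2 × 8.1909 × 80.74) = 36.37 m/s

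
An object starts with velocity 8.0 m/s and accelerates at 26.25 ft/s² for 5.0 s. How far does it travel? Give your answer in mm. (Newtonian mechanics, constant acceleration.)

a = 26.25 ft/s² × 0.3048 = 8.001 m/s²
d = v₀ × t + ½ × a × t² = 8.0 × 5.0 + 0.5 × 8.001 × 5.0² = 140.012 m
d = 140.012 m / 0.001 = 140000 mm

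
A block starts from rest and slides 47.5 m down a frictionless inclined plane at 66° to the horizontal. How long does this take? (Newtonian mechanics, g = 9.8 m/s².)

a = g sin(θ) = 9.8 × sin(66°) = 8.9527 m/s²
t = √(2d/a) = √(2 × 47.5 / 8.9527) = 3.26 s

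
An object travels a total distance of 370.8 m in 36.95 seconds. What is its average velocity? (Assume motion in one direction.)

v_avg = Δd / Δt = 370.8 / 36.95 = 10.04 m/s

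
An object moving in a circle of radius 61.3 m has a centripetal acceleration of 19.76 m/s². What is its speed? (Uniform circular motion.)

v = √(a_c × r) = √(19.76 × 61.3) = 34.8 m/s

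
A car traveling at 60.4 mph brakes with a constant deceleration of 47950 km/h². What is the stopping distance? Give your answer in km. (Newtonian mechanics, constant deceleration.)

v₀ = 60.4 mph × 0.44704 = 27.0012 m/s
a = 47950 km/h² × 7.716049382716049e-05 = 3.69985 m/s²
d = v₀² / (2a) = 27.0012² / (2 × 3.69985) = 729.065 / 7.3997 = 98.5263 m
d = 98.5263 m / 1000.0 = 0.09853 km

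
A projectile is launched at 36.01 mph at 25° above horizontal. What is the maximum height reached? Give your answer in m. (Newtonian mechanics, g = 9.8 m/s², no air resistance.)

v₀ = 36.01 mph × 0.44704 = 16.0979 m/s
H = v₀² × sin²(θ) / (2g) = 16.0979² × sin(25°)² / (2 × 9.8) = 259.142 × 0.178606 / 19.6 = 2.361 m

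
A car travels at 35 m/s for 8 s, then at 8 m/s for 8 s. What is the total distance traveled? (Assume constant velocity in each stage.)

d₁ = v₁t₁ = 35 × 8 = 280 m
d₂ = v₂t₂ = 8 × 8 = 64 m
d_total = 280 + 64 = 344 m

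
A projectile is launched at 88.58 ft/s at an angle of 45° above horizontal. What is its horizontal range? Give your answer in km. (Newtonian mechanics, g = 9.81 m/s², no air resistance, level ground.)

v₀ = 88.58 ft/s × 0.3048 = 26.9992 m/s
R = v₀² × sin(2θ) / g = 26.9992² × sin(2 × 45°) / 9.81 = 728.957 × 1.0 / 9.81 = 74.3075 m
R = 74.3075 m / 1000.0 = 0.07431 km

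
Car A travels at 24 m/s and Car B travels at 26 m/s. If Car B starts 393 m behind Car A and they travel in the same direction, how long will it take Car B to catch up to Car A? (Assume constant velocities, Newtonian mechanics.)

Relative speed: v_rel = 26 - 24 = 2 m/s
Time to catch: t = d₀/v_rel = 393/2 = 196.5 s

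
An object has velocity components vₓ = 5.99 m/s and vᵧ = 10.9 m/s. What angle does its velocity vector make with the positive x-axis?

θ = arctan(vᵧ/vₓ) = arctan(10.9/5.99) = 61.21°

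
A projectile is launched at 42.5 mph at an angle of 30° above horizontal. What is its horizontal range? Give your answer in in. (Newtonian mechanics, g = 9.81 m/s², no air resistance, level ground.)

v₀ = 42.5 mph × 0.44704 = 18.9992 m/s
R = v₀² × sin(2θ) / g = 18.9992² × sin(2 × 30°) / 9.81 = 360.97 × 0.866025 / 9.81 = 31.8664 m
R = 31.8664 m / 0.0254 = 1255 in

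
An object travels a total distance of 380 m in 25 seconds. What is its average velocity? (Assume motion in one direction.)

v_avg = Δd / Δt = 380 / 25 = 15.2 m/s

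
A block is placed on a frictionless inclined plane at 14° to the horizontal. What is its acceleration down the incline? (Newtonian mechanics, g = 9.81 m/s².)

a = g sin(θ) = 9.81 × sin(14°) = 9.81 × 0.2419 = 2.37 m/s²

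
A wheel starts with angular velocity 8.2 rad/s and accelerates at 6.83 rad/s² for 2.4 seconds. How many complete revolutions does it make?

θ = ω₀t + ½αt² = 8.2×2.4 + ½×6.83×2.4² = 39.3504 rad
Total revolutions = θ/(2π) = 39.3504/(2π) = 6.26
Complete revolutions = ⌊6.26⌋ = 6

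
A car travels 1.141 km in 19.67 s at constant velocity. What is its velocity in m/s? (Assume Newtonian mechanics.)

d = 1.141 km × 1000.0 = 1141.0 m
v = d / t = 1141.0 / 19.67 = 58.01 m/s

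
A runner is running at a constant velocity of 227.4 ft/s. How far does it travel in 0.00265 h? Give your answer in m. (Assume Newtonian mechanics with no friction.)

v = 227.4 ft/s × 0.3048 = 69.3115 m/s
t = 0.00265 h × 3600.0 = 9.54 s
d = v × t = 69.3115 × 9.54 = 661.2 m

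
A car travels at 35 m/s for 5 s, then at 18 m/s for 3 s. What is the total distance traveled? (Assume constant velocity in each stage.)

d₁ = v₁t₁ = 35 × 5 = 175 m
d₂ = v₂t₂ = 18 × 3 = 54 m
d_total = 175 + 54 = 229 m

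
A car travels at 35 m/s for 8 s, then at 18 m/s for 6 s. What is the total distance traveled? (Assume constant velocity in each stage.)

d₁ = v₁t₁ = 35 × 8 = 280 m
d₂ = v₂t₂ = 18 × 6 = 108 m
d_total = 280 + 108 = 388 m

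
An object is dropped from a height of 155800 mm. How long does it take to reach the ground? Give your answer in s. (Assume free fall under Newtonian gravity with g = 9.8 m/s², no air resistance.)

h = 155800 mm × 0.001 = 155.8 m
t = √(2h/g) = √(2 × 155.8 / 9.8) = 5.639 s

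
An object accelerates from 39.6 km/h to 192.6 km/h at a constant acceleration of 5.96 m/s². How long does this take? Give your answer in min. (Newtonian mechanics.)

v₀ = 39.6 km/h × 0.2777777777777778 = 11.0 m/s
v = 192.6 km/h × 0.2777777777777778 = 53.5 m/s
t = (v - v₀) / a = (53.5 - 11.0) / 5.96 = 7.13087 s
t = 7.13087 s / 60.0 = 0.1188 min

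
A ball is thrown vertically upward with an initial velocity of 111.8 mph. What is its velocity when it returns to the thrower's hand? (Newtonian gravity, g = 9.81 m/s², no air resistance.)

By conservation of energy (no air resistance), the ball returns to the throw height with the same speed as launch, but directed downward.
|v_ground| = v₀ = 111.8 mph
v_ground = 111.8 mph (downward)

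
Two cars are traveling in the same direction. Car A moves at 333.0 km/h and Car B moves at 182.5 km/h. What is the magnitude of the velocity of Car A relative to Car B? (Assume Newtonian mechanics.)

v_rel = |v_A - v_B| = |333.0 - 182.5| = 150.5 km/h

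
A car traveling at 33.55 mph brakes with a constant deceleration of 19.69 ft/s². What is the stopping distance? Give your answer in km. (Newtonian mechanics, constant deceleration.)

v₀ = 33.55 mph × 0.44704 = 14.9982 m/s
a = 19.69 ft/s² × 0.3048 = 6.00151 m/s²
d = v₀² / (2a) = 14.9982² / (2 × 6.00151) = 224.946 / 12.003 = 18.7408 m
d = 18.7408 m / 1000.0 = 0.01874 km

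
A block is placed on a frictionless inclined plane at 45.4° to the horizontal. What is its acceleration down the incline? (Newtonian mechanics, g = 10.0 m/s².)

a = g sin(θ) = 10.0 × sin(45.4°) = 10.0 × 0.712 = 7.12 m/s²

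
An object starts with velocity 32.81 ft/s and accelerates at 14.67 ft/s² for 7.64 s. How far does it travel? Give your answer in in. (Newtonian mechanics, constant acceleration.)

v₀ = 32.81 ft/s × 0.3048 = 10.0005 m/s
a = 14.67 ft/s² × 0.3048 = 4.47142 m/s²
d = v₀ × t + ½ × a × t² = 10.0005 × 7.64 + 0.5 × 4.47142 × 7.64² = 206.901 m
d = 206.901 m / 0.0254 = 8146 in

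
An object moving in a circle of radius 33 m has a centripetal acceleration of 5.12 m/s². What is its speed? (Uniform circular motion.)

v = √(a_c × r) = √(5.12 × 33) = 13.0 m/s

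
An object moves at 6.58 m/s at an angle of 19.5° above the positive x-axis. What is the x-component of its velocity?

vₓ = v cos(θ) = 6.58 × cos(19.5°) = 6.2 m/s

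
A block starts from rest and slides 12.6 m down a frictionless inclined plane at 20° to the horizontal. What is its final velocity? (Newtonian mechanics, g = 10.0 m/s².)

a = g sin(θ) = 10.0 × sin(20°) = 3.4202 m/s²
v = √(2ad) = √(2 × 3.4202 × 12.6) = 9.28 m/s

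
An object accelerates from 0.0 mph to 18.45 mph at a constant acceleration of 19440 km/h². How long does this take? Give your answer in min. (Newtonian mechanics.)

v₀ = 0.0 mph × 0.44704 = 0.0 m/s
v = 18.45 mph × 0.44704 = 8.24789 m/s
a = 19440 km/h² × 7.716049382716049e-05 = 1.5 m/s²
t = (v - v₀) / a = (8.24789 - 0.0) / 1.5 = 5.49859 s
t = 5.49859 s / 60.0 = 0.09164 min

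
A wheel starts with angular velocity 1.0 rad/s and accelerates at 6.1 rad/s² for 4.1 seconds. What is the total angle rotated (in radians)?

θ = ω₀t + ½αt² = 1.0×4.1 + ½×6.1×4.1² = 55.37 rad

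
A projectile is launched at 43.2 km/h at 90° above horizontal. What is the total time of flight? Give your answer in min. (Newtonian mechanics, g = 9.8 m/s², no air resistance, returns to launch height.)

v₀ = 43.2 km/h × 0.2777777777777778 = 12.0 m/s
T = 2 × v₀ × sin(θ) / g = 2 × 12.0 × sin(90°) / 9.8 = 2 × 12.0 × 1.0 / 9.8 = 2.44898 s
T = 2.44898 s / 60.0 = 0.04082 min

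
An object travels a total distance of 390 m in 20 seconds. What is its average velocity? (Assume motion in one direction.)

v_avg = Δd / Δt = 390 / 20 = 19.5 m/s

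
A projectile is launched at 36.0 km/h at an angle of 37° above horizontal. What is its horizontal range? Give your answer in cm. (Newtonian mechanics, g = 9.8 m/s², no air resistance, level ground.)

v₀ = 36.0 km/h × 0.2777777777777778 = 10.0 m/s
R = v₀² × sin(2θ) / g = 10.0² × sin(2 × 37°) / 9.8 = 100.0 × 0.961262 / 9.8 = 9.8088 m
R = 9.8088 m / 0.01 = 980.9 cm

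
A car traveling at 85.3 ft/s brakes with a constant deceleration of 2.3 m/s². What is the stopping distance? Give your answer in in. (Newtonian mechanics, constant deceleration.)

v₀ = 85.3 ft/s × 0.3048 = 25.9994 m/s
d = v₀² / (2a) = 25.9994² / (2 × 2.3) = 675.969 / 4.6 = 146.95 m
d = 146.95 m / 0.0254 = 5785 in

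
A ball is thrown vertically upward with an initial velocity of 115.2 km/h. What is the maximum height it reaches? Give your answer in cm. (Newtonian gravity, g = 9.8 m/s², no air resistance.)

v₀ = 115.2 km/h × 0.2777777777777778 = 32.0 m/s
h_max = v₀² / (2g) = 32.0² / (2 × 9.8) = 1024.0 / 19.6 = 52.2449 m
h_max = 52.2449 m / 0.01 = 5224 cm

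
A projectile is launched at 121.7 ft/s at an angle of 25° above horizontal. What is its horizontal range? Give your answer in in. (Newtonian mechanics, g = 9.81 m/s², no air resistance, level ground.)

v₀ = 121.7 ft/s × 0.3048 = 37.0942 m/s
R = v₀² × sin(2θ) / g = 37.0942² × sin(2 × 25°) / 9.81 = 1375.98 × 0.766044 / 9.81 = 107.448 m
R = 107.448 m / 0.0254 = 4230 in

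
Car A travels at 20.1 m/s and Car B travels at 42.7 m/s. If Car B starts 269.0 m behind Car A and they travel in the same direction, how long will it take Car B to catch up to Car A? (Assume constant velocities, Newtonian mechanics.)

Relative speed: v_rel = 42.7 - 20.1 = 22.6 m/s
Time to catch: t = d₀/v_rel = 269.0/22.6 = 11.9 s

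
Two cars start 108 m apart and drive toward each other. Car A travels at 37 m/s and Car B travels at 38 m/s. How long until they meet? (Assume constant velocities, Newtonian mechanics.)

Combined speed: v_combined = 37 + 38 = 75 m/s
Time to meet: t = d/v_combined = 108/75 = 1.44 s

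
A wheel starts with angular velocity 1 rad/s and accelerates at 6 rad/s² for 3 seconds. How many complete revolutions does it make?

θ = ω₀t + ½αt² = 1×3 + ½×6×3² = 30.0 rad
Total revolutions = θ/(2π) = 30.0/(2π) = 4.77
Complete revolutions = ⌊4.77⌋ = 4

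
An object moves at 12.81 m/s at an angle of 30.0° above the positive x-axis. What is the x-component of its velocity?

vₓ = v cos(θ) = 12.81 × cos(30.0°) = 11.09 m/s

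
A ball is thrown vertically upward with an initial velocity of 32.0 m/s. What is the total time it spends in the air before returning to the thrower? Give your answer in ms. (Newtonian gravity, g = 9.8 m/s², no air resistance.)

t_total = 2 × v₀ / g = 2 × 32.0 / 9.8 = 6.53061 s
t_total = 6.53061 s / 0.001 = 6531 ms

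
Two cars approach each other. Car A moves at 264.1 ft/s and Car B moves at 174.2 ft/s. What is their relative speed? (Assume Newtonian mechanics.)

v_rel = v_A + v_B = 264.1 + 174.2 = 438.3 ft/s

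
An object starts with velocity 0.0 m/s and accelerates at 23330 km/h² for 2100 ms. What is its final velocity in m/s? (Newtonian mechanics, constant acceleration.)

a = 23330 km/h² × 7.716049382716049e-05 = 1.80015 m/s²
t = 2100 ms × 0.001 = 2.1 s
v = v₀ + a × t = 0.0 + 1.80015 × 2.1 = 3.78 m/s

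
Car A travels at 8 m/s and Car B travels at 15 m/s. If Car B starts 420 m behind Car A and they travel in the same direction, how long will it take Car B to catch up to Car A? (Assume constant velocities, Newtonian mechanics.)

Relative speed: v_rel = 15 - 8 = 7 m/s
Time to catch: t = d₀/v_rel = 420/7 = 60.0 s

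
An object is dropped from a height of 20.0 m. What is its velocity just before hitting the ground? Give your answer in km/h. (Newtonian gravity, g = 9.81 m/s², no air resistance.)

v = √(2gh) = √(2 × 9.81 × 20.0) = 19.8091 m/s
v = 19.8091 m/s / 0.2777777777777778 = 71.31 km/h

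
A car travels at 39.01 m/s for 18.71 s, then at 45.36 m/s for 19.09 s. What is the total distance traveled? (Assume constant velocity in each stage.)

d₁ = v₁t₁ = 39.01 × 18.71 = 729.8771 m
d₂ = v₂t₂ = 45.36 × 19.09 = 865.9224 m
d_total = 729.8771 + 865.9224 = 1595.8 m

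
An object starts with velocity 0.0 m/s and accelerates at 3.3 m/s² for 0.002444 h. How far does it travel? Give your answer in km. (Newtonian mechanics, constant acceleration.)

t = 0.002444 h × 3600.0 = 8.7984 s
d = v₀ × t + ½ × a × t² = 0.0 × 8.7984 + 0.5 × 3.3 × 8.7984² = 127.73 m
d = 127.73 m / 1000.0 = 0.1277 km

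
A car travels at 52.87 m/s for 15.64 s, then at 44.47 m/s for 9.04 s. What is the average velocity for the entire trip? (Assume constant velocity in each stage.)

d₁ = v₁t₁ = 52.87 × 15.64 = 826.8868 m
d₂ = v₂t₂ = 44.47 × 9.04 = 402.0088 m
d_total = 1228.8956 m, t_total = 24.68 s
v_avg = d_total/t_total = 1228.8956/24.68 = 49.79 m/s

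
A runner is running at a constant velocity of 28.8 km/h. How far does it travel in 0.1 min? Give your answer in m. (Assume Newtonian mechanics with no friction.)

v = 28.8 km/h × 0.2777777777777778 = 8.0 m/s
t = 0.1 min × 60.0 = 6.0 s
d = v × t = 8.0 × 6.0 = 48.0 m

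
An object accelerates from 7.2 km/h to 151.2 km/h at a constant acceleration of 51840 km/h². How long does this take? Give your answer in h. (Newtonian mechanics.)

v₀ = 7.2 km/h × 0.2777777777777778 = 2.0 m/s
v = 151.2 km/h × 0.2777777777777778 = 42.0 m/s
a = 51840 km/h² × 7.716049382716049e-05 = 4.0 m/s²
t = (v - v₀) / a = (42.0 - 2.0) / 4.0 = 10.0 s
t = 10.0 s / 3600.0 = 0.002778 h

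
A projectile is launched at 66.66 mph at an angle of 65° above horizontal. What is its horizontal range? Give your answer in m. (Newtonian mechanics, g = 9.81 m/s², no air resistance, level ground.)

v₀ = 66.66 mph × 0.44704 = 29.7997 m/s
R = v₀² × sin(2θ) / g = 29.7997² × sin(2 × 65°) / 9.81 = 888.022 × 0.766044 / 9.81 = 69.34 m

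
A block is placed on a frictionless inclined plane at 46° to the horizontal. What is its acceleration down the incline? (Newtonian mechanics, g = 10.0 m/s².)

a = g sin(θ) = 10.0 × sin(46°) = 10.0 × 0.7193 = 7.19 m/s²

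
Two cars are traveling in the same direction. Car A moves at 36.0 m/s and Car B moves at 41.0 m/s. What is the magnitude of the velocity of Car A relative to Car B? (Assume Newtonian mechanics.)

v_rel = |v_A - v_B| = |36.0 - 41.0| = 5.0 m/s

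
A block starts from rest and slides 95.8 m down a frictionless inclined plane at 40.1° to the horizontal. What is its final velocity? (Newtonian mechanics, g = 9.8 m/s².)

a = g sin(θ) = 9.8 × sin(40.1°) = 6.3124 m/s²
v = √(2ad) = √(2 × 6.3124 × 95.8) = 34.78 m/s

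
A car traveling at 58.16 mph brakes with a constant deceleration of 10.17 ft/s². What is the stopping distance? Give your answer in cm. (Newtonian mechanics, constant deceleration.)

v₀ = 58.16 mph × 0.44704 = 25.9998 m/s
a = 10.17 ft/s² × 0.3048 = 3.09982 m/s²
d = v₀² / (2a) = 25.9998² / (2 × 3.09982) = 675.99 / 6.19964 = 109.037 m
d = 109.037 m / 0.01 = 10900 cm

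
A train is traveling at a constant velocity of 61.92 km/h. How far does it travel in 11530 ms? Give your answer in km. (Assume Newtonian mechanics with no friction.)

v = 61.92 km/h × 0.2777777777777778 = 17.2 m/s
t = 11530 ms × 0.001 = 11.53 s
d = v × t = 17.2 × 11.53 = 198.316 m
d = 198.316 m / 1000.0 = 0.1983 km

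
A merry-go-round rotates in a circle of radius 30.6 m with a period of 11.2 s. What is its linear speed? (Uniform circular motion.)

v = 2πr/T = 2π×30.6/11.2 = 17.17 m/s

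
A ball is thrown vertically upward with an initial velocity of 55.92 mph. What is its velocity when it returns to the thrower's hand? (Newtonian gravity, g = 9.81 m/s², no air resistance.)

By conservation of energy (no air resistance), the ball returns to the throw height with the same speed as launch, but directed downward.
|v_ground| = v₀ = 55.92 mph
v_ground = 55.92 mph (downward)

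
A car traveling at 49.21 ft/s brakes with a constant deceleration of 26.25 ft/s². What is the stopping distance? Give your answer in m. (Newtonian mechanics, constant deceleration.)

v₀ = 49.21 ft/s × 0.3048 = 14.9992 m/s
a = 26.25 ft/s² × 0.3048 = 8.001 m/s²
d = v₀² / (2a) = 14.9992² / (2 × 8.001) = 224.976 / 16.002 = 14.06 m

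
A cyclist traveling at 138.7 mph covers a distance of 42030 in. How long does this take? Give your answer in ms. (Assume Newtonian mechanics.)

d = 42030 in × 0.0254 = 1067.56 m
v = 138.7 mph × 0.44704 = 62.0044 m/s
t = d / v = 1067.56 / 62.0044 = 17.2175 s
t = 17.2175 s / 0.001 = 17220 ms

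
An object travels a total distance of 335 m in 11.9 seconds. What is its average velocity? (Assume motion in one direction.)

v_avg = Δd / Δt = 335 / 11.9 = 28.15 m/s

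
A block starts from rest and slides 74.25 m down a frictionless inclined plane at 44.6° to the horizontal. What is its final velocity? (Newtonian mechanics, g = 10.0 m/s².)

a = g sin(θ) = 10.0 × sin(44.6°) = 7.0215 m/s²
v = √(2ad) = √(2 × 7.0215 × 74.25) = 32.29 m/s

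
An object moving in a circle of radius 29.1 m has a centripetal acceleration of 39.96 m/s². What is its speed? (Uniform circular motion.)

v = √(a_c × r) = √(39.96 × 29.1) = 34.1 m/s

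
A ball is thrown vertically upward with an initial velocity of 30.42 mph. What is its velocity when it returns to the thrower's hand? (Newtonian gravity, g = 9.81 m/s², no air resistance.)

By conservation of energy (no air resistance), the ball returns to the throw height with the same speed as launch, but directed downward.
|v_ground| = v₀ = 30.42 mph
v_ground = 30.42 mph (downward)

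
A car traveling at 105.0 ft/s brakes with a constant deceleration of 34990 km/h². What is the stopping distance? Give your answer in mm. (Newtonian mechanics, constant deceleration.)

v₀ = 105.0 ft/s × 0.3048 = 32.004 m/s
a = 34990 km/h² × 7.716049382716049e-05 = 2.69985 m/s²
d = v₀² / (2a) = 32.004² / (2 × 2.69985) = 1024.26 / 5.3997 = 189.688 m
d = 189.688 m / 0.001 = 189700 mm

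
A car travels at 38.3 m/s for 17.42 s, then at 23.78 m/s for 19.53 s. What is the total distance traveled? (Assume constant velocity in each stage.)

d₁ = v₁t₁ = 38.3 × 17.42 = 667.186 m
d₂ = v₂t₂ = 23.78 × 19.53 = 464.4234 m
d_total = 667.186 + 464.4234 = 1131.61 m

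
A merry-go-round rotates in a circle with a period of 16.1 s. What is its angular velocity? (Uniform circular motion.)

ω = 2π/T = 2π/16.1 = 0.3903 rad/s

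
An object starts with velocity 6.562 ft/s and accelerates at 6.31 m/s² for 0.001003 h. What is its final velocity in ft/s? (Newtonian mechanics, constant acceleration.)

v₀ = 6.562 ft/s × 0.3048 = 2.0001 m/s
t = 0.001003 h × 3600.0 = 3.6108 s
v = v₀ + a × t = 2.0001 + 6.31 × 3.6108 = 24.7842 m/s
v = 24.7842 m/s / 0.3048 = 81.31 ft/s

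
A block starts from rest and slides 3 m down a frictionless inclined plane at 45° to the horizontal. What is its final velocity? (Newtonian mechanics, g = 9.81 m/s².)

a = g sin(θ) = 9.81 × sin(45°) = 6.9367 m/s²
v = √(2ad) = √(2 × 6.9367 × 3) = 6.45 m/s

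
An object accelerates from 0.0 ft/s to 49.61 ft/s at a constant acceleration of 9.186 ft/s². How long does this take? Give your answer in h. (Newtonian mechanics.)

v₀ = 0.0 ft/s × 0.3048 = 0.0 m/s
v = 49.61 ft/s × 0.3048 = 15.1211 m/s
a = 9.186 ft/s² × 0.3048 = 2.79989 m/s²
t = (v - v₀) / a = (15.1211 - 0.0) / 2.79989 = 5.40061 s
t = 5.40061 s / 3600.0 = 0.0015 h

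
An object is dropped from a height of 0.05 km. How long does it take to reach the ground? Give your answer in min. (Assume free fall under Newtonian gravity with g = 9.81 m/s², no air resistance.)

h = 0.05 km × 1000.0 = 50.0 m
t = √(2h/g) = √(2 × 50.0 / 9.81) = 3.19275 s
t = 3.19275 s / 60.0 = 0.05321 min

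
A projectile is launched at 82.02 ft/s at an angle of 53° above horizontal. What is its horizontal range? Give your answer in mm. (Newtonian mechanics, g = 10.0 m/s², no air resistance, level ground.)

v₀ = 82.02 ft/s × 0.3048 = 24.9997 m/s
R = v₀² × sin(2θ) / g = 24.9997² × sin(2 × 53°) / 10.0 = 624.985 × 0.961262 / 10.0 = 60.0774 m
R = 60.0774 m / 0.001 = 60080 mm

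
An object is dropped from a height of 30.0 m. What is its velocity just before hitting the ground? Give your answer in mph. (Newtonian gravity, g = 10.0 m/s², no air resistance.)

v = √(2gh) = √(2 × 10.0 × 30.0) = 24.4949 m/s
v = 24.4949 m/s / 0.44704 = 54.79 mph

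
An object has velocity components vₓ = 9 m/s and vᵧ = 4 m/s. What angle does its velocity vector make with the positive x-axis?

θ = arctan(vᵧ/vₓ) = arctan(4/9) = 23.96°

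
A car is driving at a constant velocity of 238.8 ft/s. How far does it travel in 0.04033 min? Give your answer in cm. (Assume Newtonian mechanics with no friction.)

v = 238.8 ft/s × 0.3048 = 72.7862 m/s
t = 0.04033 min × 60.0 = 2.4198 s
d = v × t = 72.7862 × 2.4198 = 176.128 m
d = 176.128 m / 0.01 = 17610 cm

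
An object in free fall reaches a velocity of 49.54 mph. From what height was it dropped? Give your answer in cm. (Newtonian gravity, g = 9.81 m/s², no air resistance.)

v = 49.54 mph × 0.44704 = 22.1464 m/s
h = v² / (2g) = 22.1464² / (2 × 9.81) = 24.9981 m
h = 24.9981 m / 0.01 = 2500 cm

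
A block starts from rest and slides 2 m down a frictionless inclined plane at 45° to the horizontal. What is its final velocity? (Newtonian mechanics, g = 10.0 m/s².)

a = g sin(θ) = 10.0 × sin(45°) = 7.0711 m/s²
v = √(2ad) = √(2 × 7.0711 × 2) = 5.32 m/s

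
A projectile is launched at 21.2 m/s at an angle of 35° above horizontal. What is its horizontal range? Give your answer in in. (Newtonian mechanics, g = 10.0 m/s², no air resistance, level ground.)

R = v₀² × sin(2θ) / g = 21.2² × sin(2 × 35°) / 10.0 = 449.44 × 0.939693 / 10.0 = 42.2336 m
R = 42.2336 m / 0.0254 = 1663 in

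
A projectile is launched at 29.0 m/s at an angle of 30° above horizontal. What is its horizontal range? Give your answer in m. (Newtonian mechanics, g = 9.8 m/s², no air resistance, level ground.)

R = v₀² × sin(2θ) / g = 29.0² × sin(2 × 30°) / 9.8 = 841.0 × 0.866025 / 9.8 = 74.32 m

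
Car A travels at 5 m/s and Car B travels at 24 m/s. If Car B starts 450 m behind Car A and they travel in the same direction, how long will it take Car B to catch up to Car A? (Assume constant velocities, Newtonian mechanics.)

Relative speed: v_rel = 24 - 5 = 19 m/s
Time to catch: t = d₀/v_rel = 450/19 = 23.68 s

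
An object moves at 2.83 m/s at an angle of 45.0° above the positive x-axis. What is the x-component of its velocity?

vₓ = v cos(θ) = 2.83 × cos(45.0°) = 2.0 m/s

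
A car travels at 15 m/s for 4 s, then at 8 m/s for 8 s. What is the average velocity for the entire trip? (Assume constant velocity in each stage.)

d₁ = v₁t₁ = 15 × 4 = 60 m
d₂ = v₂t₂ = 8 × 8 = 64 m
d_total = 124 m, t_total = 12 s
v_avg = d_total/t_total = 124/12 = 10.33 m/s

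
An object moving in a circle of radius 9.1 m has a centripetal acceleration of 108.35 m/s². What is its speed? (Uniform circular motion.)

v = √(a_c × r) = √(108.35 × 9.1) = 31.4 m/s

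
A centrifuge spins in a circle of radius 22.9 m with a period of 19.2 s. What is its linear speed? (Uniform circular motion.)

v = 2πr/T = 2π×22.9/19.2 = 7.49 m/s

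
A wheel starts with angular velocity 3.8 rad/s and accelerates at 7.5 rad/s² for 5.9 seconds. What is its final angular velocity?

ω = ω₀ + αt = 3.8 + 7.5 × 5.9 = 48.05 rad/s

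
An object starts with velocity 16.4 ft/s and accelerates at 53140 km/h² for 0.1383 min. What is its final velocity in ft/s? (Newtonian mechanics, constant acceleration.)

v₀ = 16.4 ft/s × 0.3048 = 4.99872 m/s
a = 53140 km/h² × 7.716049382716049e-05 = 4.10031 m/s²
t = 0.1383 min × 60.0 = 8.298 s
v = v₀ + a × t = 4.99872 + 4.10031 × 8.298 = 39.0231 m/s
v = 39.0231 m/s / 0.3048 = 128.0 ft/s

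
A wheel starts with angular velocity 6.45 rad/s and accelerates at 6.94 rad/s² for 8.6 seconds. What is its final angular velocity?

ω = ω₀ + αt = 6.45 + 6.94 × 8.6 = 66.13 rad/s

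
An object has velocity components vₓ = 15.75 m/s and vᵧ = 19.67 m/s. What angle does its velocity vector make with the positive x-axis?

θ = arctan(vᵧ/vₓ) = arctan(19.67/15.75) = 51.32°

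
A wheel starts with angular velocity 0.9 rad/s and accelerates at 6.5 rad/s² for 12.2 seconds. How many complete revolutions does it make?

θ = ω₀t + ½αt² = 0.9×12.2 + ½×6.5×12.2² = 494.71 rad
Total revolutions = θ/(2π) = 494.71/(2π) = 78.74
Complete revolutions = ⌊78.74⌋ = 78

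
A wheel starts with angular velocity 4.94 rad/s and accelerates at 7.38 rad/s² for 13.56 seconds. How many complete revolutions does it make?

θ = ω₀t + ½αt² = 4.94×13.56 + ½×7.38×13.56² = 745.479984 rad
Total revolutions = θ/(2π) = 745.479984/(2π) = 118.65
Complete revolutions = ⌊118.65⌋ = 118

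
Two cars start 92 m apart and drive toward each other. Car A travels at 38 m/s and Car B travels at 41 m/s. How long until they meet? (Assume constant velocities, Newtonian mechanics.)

Combined speed: v_combined = 38 + 41 = 79 m/s
Time to meet: t = d/v_combined = 92/79 = 1.16 s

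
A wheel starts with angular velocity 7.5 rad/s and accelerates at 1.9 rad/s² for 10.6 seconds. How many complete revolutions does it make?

θ = ω₀t + ½αt² = 7.5×10.6 + ½×1.9×10.6² = 186.242 rad
Total revolutions = θ/(2π) = 186.242/(2π) = 29.64
Complete revolutions = ⌊29.64⌋ = 29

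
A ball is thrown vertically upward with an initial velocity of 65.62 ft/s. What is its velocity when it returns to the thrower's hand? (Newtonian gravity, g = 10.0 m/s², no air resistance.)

By conservation of energy (no air resistance), the ball returns to the throw height with the same speed as launch, but directed downward.
|v_ground| = v₀ = 65.62 ft/s
v_ground = 65.62 ft/s (downward)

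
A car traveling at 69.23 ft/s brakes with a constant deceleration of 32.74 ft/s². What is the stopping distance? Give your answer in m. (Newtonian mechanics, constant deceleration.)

v₀ = 69.23 ft/s × 0.3048 = 21.1013 m/s
a = 32.74 ft/s² × 0.3048 = 9.97915 m/s²
d = v₀² / (2a) = 21.1013² / (2 × 9.97915) = 445.265 / 19.9583 = 22.31 m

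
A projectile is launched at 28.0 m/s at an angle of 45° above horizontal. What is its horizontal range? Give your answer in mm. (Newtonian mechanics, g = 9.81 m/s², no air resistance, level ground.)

R = v₀² × sin(2θ) / g = 28.0² × sin(2 × 45°) / 9.81 = 784.0 × 1.0 / 9.81 = 79.9185 m
R = 79.9185 m / 0.001 = 79920 mm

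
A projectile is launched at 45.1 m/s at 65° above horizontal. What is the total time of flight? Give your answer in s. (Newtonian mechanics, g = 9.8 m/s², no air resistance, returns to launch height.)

T = 2 × v₀ × sin(θ) / g = 2 × 45.1 × sin(65°) / 9.8 = 2 × 45.1 × 0.906308 / 9.8 = 8.342 s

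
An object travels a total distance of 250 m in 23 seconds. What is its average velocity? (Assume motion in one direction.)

v_avg = Δd / Δt = 250 / 23 = 10.87 m/s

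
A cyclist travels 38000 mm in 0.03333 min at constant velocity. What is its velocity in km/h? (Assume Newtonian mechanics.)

d = 38000 mm × 0.001 = 38.0 m
t = 0.03333 min × 60.0 = 1.9998 s
v = d / t = 38.0 / 1.9998 = 19.0019 m/s
v = 19.0019 m/s / 0.2777777777777778 = 68.41 km/h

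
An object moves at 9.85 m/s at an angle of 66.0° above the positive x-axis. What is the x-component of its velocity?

vₓ = v cos(θ) = 9.85 × cos(66.0°) = 4.01 m/s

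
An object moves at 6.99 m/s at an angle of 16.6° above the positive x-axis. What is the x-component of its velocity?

vₓ = v cos(θ) = 6.99 × cos(16.6°) = 6.7 m/s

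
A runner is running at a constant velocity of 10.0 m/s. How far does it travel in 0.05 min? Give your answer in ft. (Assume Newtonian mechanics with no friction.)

t = 0.05 min × 60.0 = 3.0 s
d = v × t = 10.0 × 3.0 = 30.0 m
d = 30.0 m / 0.3048 = 98.43 ft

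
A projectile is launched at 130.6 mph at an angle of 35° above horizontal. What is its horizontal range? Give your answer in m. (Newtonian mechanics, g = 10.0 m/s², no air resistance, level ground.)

v₀ = 130.6 mph × 0.44704 = 58.3834 m/s
R = v₀² × sin(2θ) / g = 58.3834² × sin(2 × 35°) / 10.0 = 3408.62 × 0.939693 / 10.0 = 320.3 m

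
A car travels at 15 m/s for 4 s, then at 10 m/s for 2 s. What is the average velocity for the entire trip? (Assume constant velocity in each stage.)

d₁ = v₁t₁ = 15 × 4 = 60 m
d₂ = v₂t₂ = 10 × 2 = 20 m
d_total = 80 m, t_total = 6 s
v_avg = d_total/t_total = 80/6 = 13.33 m/s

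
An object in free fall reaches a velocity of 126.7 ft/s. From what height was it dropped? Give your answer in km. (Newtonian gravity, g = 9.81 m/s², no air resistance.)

v = 126.7 ft/s × 0.3048 = 38.6182 m/s
h = v² / (2g) = 38.6182² / (2 × 9.81) = 76.0125 m
h = 76.0125 m / 1000.0 = 0.07601 km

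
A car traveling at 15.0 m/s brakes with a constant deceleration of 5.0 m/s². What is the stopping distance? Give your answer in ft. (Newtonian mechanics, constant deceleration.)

d = v₀² / (2a) = 15.0² / (2 × 5.0) = 225.0 / 10.0 = 22.5 m
d = 22.5 m / 0.3048 = 73.82 ft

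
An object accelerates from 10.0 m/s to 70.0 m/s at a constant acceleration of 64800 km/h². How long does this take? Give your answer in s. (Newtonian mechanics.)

a = 64800 km/h² × 7.716049382716049e-05 = 5.0 m/s²
t = (v - v₀) / a = (70.0 - 10.0) / 5.0 = 12.0 s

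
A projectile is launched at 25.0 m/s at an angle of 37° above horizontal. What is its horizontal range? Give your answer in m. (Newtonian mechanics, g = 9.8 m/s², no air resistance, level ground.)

R = v₀² × sin(2θ) / g = 25.0² × sin(2 × 37°) / 9.8 = 625.0 × 0.961262 / 9.8 = 61.3 m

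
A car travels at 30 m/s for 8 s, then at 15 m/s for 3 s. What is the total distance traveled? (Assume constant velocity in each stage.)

d₁ = v₁t₁ = 30 × 8 = 240 m
d₂ = v₂t₂ = 15 × 3 = 45 m
d_total = 240 + 45 = 285 m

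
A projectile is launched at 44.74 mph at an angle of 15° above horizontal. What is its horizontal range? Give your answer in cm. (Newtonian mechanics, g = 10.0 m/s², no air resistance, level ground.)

v₀ = 44.74 mph × 0.44704 = 20.0006 m/s
R = v₀² × sin(2θ) / g = 20.0006² × sin(2 × 15°) / 10.0 = 400.024 × 0.5 / 10.0 = 20.0012 m
R = 20.0012 m / 0.01 = 2000 cm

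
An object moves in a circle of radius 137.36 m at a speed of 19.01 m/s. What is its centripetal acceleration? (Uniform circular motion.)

a_c = v²/r = 19.01²/137.36 = 361.3801/137.36 = 2.63 m/s²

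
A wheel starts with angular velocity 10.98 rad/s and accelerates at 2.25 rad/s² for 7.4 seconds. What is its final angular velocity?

ω = ω₀ + αt = 10.98 + 2.25 × 7.4 = 27.63 rad/s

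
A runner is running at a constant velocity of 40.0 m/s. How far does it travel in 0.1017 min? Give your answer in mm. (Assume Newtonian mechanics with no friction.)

t = 0.1017 min × 60.0 = 6.102 s
d = v × t = 40.0 × 6.102 = 244.08 m
d = 244.08 m / 0.001 = 244100 mm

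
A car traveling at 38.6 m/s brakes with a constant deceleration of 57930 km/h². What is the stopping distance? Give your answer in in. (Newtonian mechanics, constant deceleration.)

a = 57930 km/h² × 7.716049382716049e-05 = 4.46991 m/s²
d = v₀² / (2a) = 38.6² / (2 × 4.46991) = 1489.96 / 8.93982 = 166.666 m
d = 166.666 m / 0.0254 = 6562 in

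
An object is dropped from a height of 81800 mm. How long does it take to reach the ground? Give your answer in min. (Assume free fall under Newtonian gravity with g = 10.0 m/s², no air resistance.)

h = 81800 mm × 0.001 = 81.8 m
t = √(2h/g) = √(2 × 81.8 / 10.0) = 4.04475 s
t = 4.04475 s / 60.0 = 0.06741 min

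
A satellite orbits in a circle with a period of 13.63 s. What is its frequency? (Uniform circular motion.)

f = 1/T = 1/13.63 = 0.0734 Hz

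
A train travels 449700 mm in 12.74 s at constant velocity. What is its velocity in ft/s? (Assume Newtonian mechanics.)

d = 449700 mm × 0.001 = 449.7 m
v = d / t = 449.7 / 12.74 = 35.2983 m/s
v = 35.2983 m/s / 0.3048 = 115.8 ft/s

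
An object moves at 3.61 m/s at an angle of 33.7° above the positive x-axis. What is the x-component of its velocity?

vₓ = v cos(θ) = 3.61 × cos(33.7°) = 3.0 m/s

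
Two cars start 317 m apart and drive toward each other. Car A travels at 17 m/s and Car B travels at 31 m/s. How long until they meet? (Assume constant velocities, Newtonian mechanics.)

Combined speed: v_combined = 17 + 31 = 48 m/s
Time to meet: t = d/v_combined = 317/48 = 6.6 s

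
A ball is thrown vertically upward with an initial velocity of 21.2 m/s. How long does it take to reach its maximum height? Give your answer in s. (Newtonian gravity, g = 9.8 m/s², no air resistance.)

t_up = v₀ / g = 21.2 / 9.8 = 2.163 s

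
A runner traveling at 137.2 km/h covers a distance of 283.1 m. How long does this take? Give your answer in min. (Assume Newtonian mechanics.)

v = 137.2 km/h × 0.2777777777777778 = 38.1111 m/s
t = d / v = 283.1 / 38.1111 = 7.42828 s
t = 7.42828 s / 60.0 = 0.1238 min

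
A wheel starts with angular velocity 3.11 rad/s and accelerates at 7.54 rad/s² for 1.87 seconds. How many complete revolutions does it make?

θ = ω₀t + ½αt² = 3.11×1.87 + ½×7.54×1.87² = 18.999013 rad
Total revolutions = θ/(2π) = 18.999013/(2π) = 3.02
Complete revolutions = ⌊3.02⌋ = 3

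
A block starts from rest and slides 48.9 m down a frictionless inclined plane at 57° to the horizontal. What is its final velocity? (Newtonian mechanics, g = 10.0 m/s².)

a = g sin(θ) = 10.0 × sin(57°) = 8.3867 m/s²
v = √(2ad) = √(2 × 8.3867 × 48.9) = 28.64 m/s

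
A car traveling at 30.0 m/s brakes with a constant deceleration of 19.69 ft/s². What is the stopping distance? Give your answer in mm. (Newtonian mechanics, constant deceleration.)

a = 19.69 ft/s² × 0.3048 = 6.00151 m/s²
d = v₀² / (2a) = 30.0² / (2 × 6.00151) = 900.0 / 12.003 = 74.9813 m
d = 74.9813 m / 0.001 = 74980 mm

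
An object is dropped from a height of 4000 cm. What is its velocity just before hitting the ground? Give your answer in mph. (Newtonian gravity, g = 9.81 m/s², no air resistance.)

h = 4000 cm × 0.01 = 40.0 m
v = √(2gh) = √(2 × 9.81 × 40.0) = 28.0143 m/s
v = 28.0143 m/s / 0.44704 = 62.67 mph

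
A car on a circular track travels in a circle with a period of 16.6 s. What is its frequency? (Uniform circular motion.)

f = 1/T = 1/16.6 = 0.0602 Hz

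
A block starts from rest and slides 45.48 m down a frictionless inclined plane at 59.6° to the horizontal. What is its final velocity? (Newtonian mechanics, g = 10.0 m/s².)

a = g sin(θ) = 10.0 × sin(59.6°) = 8.6251 m/s²
v = √(2ad) = √(2 × 8.6251 × 45.48) = 28.01 m/s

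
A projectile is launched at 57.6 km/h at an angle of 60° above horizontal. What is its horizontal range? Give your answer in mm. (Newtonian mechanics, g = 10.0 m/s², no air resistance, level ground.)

v₀ = 57.6 km/h × 0.2777777777777778 = 16.0 m/s
R = v₀² × sin(2θ) / g = 16.0² × sin(2 × 60°) / 10.0 = 256.0 × 0.866025 / 10.0 = 22.1702 m
R = 22.1702 m / 0.001 = 22170 mm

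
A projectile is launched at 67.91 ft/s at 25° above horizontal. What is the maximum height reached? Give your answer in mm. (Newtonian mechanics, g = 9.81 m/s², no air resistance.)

v₀ = 67.91 ft/s × 0.3048 = 20.699 m/s
H = v₀² × sin²(θ) / (2g) = 20.699² × sin(25°)² / (2 × 9.81) = 428.449 × 0.178606 / 19.62 = 3.90028 m
H = 3.90028 m / 0.001 = 3900 mm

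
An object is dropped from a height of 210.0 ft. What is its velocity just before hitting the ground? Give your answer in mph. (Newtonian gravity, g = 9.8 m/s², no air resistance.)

h = 210.0 ft × 0.3048 = 64.008 m
v = √(2gh) = √(2 × 9.8 × 64.008) = 35.4197 m/s
v = 35.4197 m/s / 0.44704 = 79.23 mph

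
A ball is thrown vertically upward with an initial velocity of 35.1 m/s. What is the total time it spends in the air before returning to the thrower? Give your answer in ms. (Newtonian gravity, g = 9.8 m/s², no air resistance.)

t_total = 2 × v₀ / g = 2 × 35.1 / 9.8 = 7.16327 s
t_total = 7.16327 s / 0.001 = 7163 ms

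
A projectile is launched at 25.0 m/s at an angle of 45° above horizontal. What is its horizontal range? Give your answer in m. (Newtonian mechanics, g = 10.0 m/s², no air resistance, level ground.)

R = v₀² × sin(2θ) / g = 25.0² × sin(2 × 45°) / 10.0 = 625.0 × 1.0 / 10.0 = 62.5 m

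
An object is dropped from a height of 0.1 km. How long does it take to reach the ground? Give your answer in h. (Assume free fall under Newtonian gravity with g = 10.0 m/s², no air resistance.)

h = 0.1 km × 1000.0 = 100.0 m
t = √(2h/g) = √(2 × 100.0 / 10.0) = 4.47214 s
t = 4.47214 s / 3600.0 = 0.001242 h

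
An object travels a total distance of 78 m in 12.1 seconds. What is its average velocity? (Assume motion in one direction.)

v_avg = Δd / Δt = 78 / 12.1 = 6.45 m/s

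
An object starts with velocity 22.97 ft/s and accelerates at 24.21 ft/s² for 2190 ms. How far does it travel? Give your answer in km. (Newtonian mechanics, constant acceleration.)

v₀ = 22.97 ft/s × 0.3048 = 7.00126 m/s
a = 24.21 ft/s² × 0.3048 = 7.37921 m/s²
t = 2190 ms × 0.001 = 2.19 s
d = v₀ × t + ½ × a × t² = 7.00126 × 2.19 + 0.5 × 7.37921 × 2.19² = 33.0285 m
d = 33.0285 m / 1000.0 = 0.03303 km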